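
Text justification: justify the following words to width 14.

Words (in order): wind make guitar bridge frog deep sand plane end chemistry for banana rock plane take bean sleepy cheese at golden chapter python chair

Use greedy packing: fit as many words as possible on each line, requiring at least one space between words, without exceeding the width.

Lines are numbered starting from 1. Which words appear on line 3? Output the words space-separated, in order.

Answer: frog deep sand

Derivation:
Line 1: ['wind', 'make'] (min_width=9, slack=5)
Line 2: ['guitar', 'bridge'] (min_width=13, slack=1)
Line 3: ['frog', 'deep', 'sand'] (min_width=14, slack=0)
Line 4: ['plane', 'end'] (min_width=9, slack=5)
Line 5: ['chemistry', 'for'] (min_width=13, slack=1)
Line 6: ['banana', 'rock'] (min_width=11, slack=3)
Line 7: ['plane', 'take'] (min_width=10, slack=4)
Line 8: ['bean', 'sleepy'] (min_width=11, slack=3)
Line 9: ['cheese', 'at'] (min_width=9, slack=5)
Line 10: ['golden', 'chapter'] (min_width=14, slack=0)
Line 11: ['python', 'chair'] (min_width=12, slack=2)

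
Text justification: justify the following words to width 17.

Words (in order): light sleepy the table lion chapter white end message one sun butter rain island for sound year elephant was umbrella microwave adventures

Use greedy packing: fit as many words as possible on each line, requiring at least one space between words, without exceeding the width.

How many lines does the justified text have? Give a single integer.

Answer: 10

Derivation:
Line 1: ['light', 'sleepy', 'the'] (min_width=16, slack=1)
Line 2: ['table', 'lion'] (min_width=10, slack=7)
Line 3: ['chapter', 'white', 'end'] (min_width=17, slack=0)
Line 4: ['message', 'one', 'sun'] (min_width=15, slack=2)
Line 5: ['butter', 'rain'] (min_width=11, slack=6)
Line 6: ['island', 'for', 'sound'] (min_width=16, slack=1)
Line 7: ['year', 'elephant', 'was'] (min_width=17, slack=0)
Line 8: ['umbrella'] (min_width=8, slack=9)
Line 9: ['microwave'] (min_width=9, slack=8)
Line 10: ['adventures'] (min_width=10, slack=7)
Total lines: 10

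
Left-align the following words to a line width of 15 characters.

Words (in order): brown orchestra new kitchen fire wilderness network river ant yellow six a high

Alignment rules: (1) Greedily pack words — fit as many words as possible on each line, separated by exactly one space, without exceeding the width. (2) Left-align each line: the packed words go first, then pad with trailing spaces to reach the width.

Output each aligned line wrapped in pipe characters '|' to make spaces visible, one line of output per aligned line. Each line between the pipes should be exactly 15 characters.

Line 1: ['brown', 'orchestra'] (min_width=15, slack=0)
Line 2: ['new', 'kitchen'] (min_width=11, slack=4)
Line 3: ['fire', 'wilderness'] (min_width=15, slack=0)
Line 4: ['network', 'river'] (min_width=13, slack=2)
Line 5: ['ant', 'yellow', 'six'] (min_width=14, slack=1)
Line 6: ['a', 'high'] (min_width=6, slack=9)

Answer: |brown orchestra|
|new kitchen    |
|fire wilderness|
|network river  |
|ant yellow six |
|a high         |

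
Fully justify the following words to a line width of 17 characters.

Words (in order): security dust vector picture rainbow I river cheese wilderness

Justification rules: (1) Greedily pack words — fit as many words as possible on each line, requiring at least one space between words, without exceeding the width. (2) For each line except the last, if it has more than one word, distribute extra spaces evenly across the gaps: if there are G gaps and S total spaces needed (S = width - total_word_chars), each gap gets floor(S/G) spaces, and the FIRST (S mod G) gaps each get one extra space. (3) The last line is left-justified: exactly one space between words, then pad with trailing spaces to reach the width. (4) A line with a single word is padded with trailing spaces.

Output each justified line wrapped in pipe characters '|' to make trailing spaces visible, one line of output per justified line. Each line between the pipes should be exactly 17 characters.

Line 1: ['security', 'dust'] (min_width=13, slack=4)
Line 2: ['vector', 'picture'] (min_width=14, slack=3)
Line 3: ['rainbow', 'I', 'river'] (min_width=15, slack=2)
Line 4: ['cheese', 'wilderness'] (min_width=17, slack=0)

Answer: |security     dust|
|vector    picture|
|rainbow  I  river|
|cheese wilderness|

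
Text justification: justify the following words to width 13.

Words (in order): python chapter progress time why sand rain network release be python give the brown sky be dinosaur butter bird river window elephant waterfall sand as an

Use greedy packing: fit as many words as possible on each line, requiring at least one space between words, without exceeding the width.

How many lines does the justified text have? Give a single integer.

Line 1: ['python'] (min_width=6, slack=7)
Line 2: ['chapter'] (min_width=7, slack=6)
Line 3: ['progress', 'time'] (min_width=13, slack=0)
Line 4: ['why', 'sand', 'rain'] (min_width=13, slack=0)
Line 5: ['network'] (min_width=7, slack=6)
Line 6: ['release', 'be'] (min_width=10, slack=3)
Line 7: ['python', 'give'] (min_width=11, slack=2)
Line 8: ['the', 'brown', 'sky'] (min_width=13, slack=0)
Line 9: ['be', 'dinosaur'] (min_width=11, slack=2)
Line 10: ['butter', 'bird'] (min_width=11, slack=2)
Line 11: ['river', 'window'] (min_width=12, slack=1)
Line 12: ['elephant'] (min_width=8, slack=5)
Line 13: ['waterfall'] (min_width=9, slack=4)
Line 14: ['sand', 'as', 'an'] (min_width=10, slack=3)
Total lines: 14

Answer: 14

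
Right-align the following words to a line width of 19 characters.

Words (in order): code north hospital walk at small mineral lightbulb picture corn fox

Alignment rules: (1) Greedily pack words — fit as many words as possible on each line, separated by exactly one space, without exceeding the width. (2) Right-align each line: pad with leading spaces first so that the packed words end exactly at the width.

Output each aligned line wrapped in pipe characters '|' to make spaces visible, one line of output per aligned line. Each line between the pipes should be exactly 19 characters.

Answer: |code north hospital|
|      walk at small|
|  mineral lightbulb|
|   picture corn fox|

Derivation:
Line 1: ['code', 'north', 'hospital'] (min_width=19, slack=0)
Line 2: ['walk', 'at', 'small'] (min_width=13, slack=6)
Line 3: ['mineral', 'lightbulb'] (min_width=17, slack=2)
Line 4: ['picture', 'corn', 'fox'] (min_width=16, slack=3)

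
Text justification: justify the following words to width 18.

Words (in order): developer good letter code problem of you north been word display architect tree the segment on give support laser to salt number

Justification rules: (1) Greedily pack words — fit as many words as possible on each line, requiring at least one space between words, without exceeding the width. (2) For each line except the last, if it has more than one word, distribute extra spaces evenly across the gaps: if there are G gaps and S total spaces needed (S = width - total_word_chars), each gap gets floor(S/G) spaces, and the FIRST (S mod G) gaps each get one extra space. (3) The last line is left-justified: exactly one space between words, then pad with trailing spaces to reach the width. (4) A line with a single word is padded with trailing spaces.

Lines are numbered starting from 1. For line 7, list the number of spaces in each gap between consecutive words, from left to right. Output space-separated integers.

Answer: 3 2

Derivation:
Line 1: ['developer', 'good'] (min_width=14, slack=4)
Line 2: ['letter', 'code'] (min_width=11, slack=7)
Line 3: ['problem', 'of', 'you'] (min_width=14, slack=4)
Line 4: ['north', 'been', 'word'] (min_width=15, slack=3)
Line 5: ['display', 'architect'] (min_width=17, slack=1)
Line 6: ['tree', 'the', 'segment'] (min_width=16, slack=2)
Line 7: ['on', 'give', 'support'] (min_width=15, slack=3)
Line 8: ['laser', 'to', 'salt'] (min_width=13, slack=5)
Line 9: ['number'] (min_width=6, slack=12)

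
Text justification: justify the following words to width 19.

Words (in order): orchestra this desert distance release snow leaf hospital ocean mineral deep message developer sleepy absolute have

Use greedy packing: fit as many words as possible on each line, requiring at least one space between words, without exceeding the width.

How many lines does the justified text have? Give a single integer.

Answer: 8

Derivation:
Line 1: ['orchestra', 'this'] (min_width=14, slack=5)
Line 2: ['desert', 'distance'] (min_width=15, slack=4)
Line 3: ['release', 'snow', 'leaf'] (min_width=17, slack=2)
Line 4: ['hospital', 'ocean'] (min_width=14, slack=5)
Line 5: ['mineral', 'deep'] (min_width=12, slack=7)
Line 6: ['message', 'developer'] (min_width=17, slack=2)
Line 7: ['sleepy', 'absolute'] (min_width=15, slack=4)
Line 8: ['have'] (min_width=4, slack=15)
Total lines: 8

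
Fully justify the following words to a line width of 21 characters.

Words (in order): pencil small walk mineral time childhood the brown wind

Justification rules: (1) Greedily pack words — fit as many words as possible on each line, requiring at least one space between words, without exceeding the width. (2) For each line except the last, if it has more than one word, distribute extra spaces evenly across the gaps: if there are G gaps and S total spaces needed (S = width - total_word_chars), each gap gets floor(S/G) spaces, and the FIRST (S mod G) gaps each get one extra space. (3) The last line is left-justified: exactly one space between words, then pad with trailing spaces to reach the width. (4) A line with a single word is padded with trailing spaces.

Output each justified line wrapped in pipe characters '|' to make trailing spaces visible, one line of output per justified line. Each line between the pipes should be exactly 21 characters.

Answer: |pencil   small   walk|
|mineral          time|
|childhood  the  brown|
|wind                 |

Derivation:
Line 1: ['pencil', 'small', 'walk'] (min_width=17, slack=4)
Line 2: ['mineral', 'time'] (min_width=12, slack=9)
Line 3: ['childhood', 'the', 'brown'] (min_width=19, slack=2)
Line 4: ['wind'] (min_width=4, slack=17)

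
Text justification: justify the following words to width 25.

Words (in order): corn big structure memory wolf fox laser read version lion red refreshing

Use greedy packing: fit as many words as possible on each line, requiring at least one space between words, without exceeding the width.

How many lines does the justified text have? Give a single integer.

Answer: 4

Derivation:
Line 1: ['corn', 'big', 'structure', 'memory'] (min_width=25, slack=0)
Line 2: ['wolf', 'fox', 'laser', 'read'] (min_width=19, slack=6)
Line 3: ['version', 'lion', 'red'] (min_width=16, slack=9)
Line 4: ['refreshing'] (min_width=10, slack=15)
Total lines: 4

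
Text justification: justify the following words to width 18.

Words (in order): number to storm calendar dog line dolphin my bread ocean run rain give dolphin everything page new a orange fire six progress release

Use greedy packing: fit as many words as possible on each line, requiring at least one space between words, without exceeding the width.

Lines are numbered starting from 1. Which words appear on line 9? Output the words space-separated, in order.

Answer: release

Derivation:
Line 1: ['number', 'to', 'storm'] (min_width=15, slack=3)
Line 2: ['calendar', 'dog', 'line'] (min_width=17, slack=1)
Line 3: ['dolphin', 'my', 'bread'] (min_width=16, slack=2)
Line 4: ['ocean', 'run', 'rain'] (min_width=14, slack=4)
Line 5: ['give', 'dolphin'] (min_width=12, slack=6)
Line 6: ['everything', 'page'] (min_width=15, slack=3)
Line 7: ['new', 'a', 'orange', 'fire'] (min_width=17, slack=1)
Line 8: ['six', 'progress'] (min_width=12, slack=6)
Line 9: ['release'] (min_width=7, slack=11)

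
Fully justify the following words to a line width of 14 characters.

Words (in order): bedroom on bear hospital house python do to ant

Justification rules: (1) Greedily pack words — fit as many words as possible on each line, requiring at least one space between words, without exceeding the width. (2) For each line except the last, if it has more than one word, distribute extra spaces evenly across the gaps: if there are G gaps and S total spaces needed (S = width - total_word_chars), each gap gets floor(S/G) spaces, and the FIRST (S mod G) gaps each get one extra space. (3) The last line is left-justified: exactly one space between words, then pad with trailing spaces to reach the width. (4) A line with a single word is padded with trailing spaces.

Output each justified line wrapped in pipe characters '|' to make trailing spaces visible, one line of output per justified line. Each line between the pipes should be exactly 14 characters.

Answer: |bedroom     on|
|bear  hospital|
|house   python|
|do to ant     |

Derivation:
Line 1: ['bedroom', 'on'] (min_width=10, slack=4)
Line 2: ['bear', 'hospital'] (min_width=13, slack=1)
Line 3: ['house', 'python'] (min_width=12, slack=2)
Line 4: ['do', 'to', 'ant'] (min_width=9, slack=5)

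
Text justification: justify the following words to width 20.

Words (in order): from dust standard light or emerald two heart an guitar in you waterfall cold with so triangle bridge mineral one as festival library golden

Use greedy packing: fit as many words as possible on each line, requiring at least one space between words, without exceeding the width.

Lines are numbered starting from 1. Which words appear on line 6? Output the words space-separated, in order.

Line 1: ['from', 'dust', 'standard'] (min_width=18, slack=2)
Line 2: ['light', 'or', 'emerald', 'two'] (min_width=20, slack=0)
Line 3: ['heart', 'an', 'guitar', 'in'] (min_width=18, slack=2)
Line 4: ['you', 'waterfall', 'cold'] (min_width=18, slack=2)
Line 5: ['with', 'so', 'triangle'] (min_width=16, slack=4)
Line 6: ['bridge', 'mineral', 'one'] (min_width=18, slack=2)
Line 7: ['as', 'festival', 'library'] (min_width=19, slack=1)
Line 8: ['golden'] (min_width=6, slack=14)

Answer: bridge mineral one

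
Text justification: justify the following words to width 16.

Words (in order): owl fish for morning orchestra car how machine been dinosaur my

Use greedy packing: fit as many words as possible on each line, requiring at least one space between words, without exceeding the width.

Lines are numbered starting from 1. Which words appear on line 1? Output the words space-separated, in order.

Answer: owl fish for

Derivation:
Line 1: ['owl', 'fish', 'for'] (min_width=12, slack=4)
Line 2: ['morning'] (min_width=7, slack=9)
Line 3: ['orchestra', 'car'] (min_width=13, slack=3)
Line 4: ['how', 'machine', 'been'] (min_width=16, slack=0)
Line 5: ['dinosaur', 'my'] (min_width=11, slack=5)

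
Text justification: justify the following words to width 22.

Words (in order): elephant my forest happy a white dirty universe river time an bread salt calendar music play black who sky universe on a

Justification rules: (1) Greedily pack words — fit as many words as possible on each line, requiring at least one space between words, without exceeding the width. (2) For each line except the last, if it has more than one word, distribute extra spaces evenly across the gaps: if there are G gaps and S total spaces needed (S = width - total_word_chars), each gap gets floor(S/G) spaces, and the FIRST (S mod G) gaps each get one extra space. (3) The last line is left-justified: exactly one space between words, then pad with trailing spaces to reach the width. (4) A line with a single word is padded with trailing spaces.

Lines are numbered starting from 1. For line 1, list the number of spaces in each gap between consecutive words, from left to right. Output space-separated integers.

Answer: 3 3

Derivation:
Line 1: ['elephant', 'my', 'forest'] (min_width=18, slack=4)
Line 2: ['happy', 'a', 'white', 'dirty'] (min_width=19, slack=3)
Line 3: ['universe', 'river', 'time', 'an'] (min_width=22, slack=0)
Line 4: ['bread', 'salt', 'calendar'] (min_width=19, slack=3)
Line 5: ['music', 'play', 'black', 'who'] (min_width=20, slack=2)
Line 6: ['sky', 'universe', 'on', 'a'] (min_width=17, slack=5)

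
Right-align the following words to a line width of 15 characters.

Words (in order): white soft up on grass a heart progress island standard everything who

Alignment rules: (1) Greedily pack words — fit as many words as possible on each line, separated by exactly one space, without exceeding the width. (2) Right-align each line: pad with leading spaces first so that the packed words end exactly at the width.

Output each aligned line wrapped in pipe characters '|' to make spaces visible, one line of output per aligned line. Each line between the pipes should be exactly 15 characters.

Answer: |  white soft up|
|     on grass a|
| heart progress|
|island standard|
| everything who|

Derivation:
Line 1: ['white', 'soft', 'up'] (min_width=13, slack=2)
Line 2: ['on', 'grass', 'a'] (min_width=10, slack=5)
Line 3: ['heart', 'progress'] (min_width=14, slack=1)
Line 4: ['island', 'standard'] (min_width=15, slack=0)
Line 5: ['everything', 'who'] (min_width=14, slack=1)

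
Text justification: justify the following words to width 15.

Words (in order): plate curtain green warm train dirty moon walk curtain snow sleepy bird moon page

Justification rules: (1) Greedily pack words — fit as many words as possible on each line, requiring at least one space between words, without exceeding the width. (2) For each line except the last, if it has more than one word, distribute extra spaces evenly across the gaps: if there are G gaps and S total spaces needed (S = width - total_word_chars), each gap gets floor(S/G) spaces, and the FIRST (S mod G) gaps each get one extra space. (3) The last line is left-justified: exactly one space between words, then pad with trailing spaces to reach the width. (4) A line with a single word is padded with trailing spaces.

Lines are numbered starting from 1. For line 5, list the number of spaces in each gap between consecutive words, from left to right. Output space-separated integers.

Line 1: ['plate', 'curtain'] (min_width=13, slack=2)
Line 2: ['green', 'warm'] (min_width=10, slack=5)
Line 3: ['train', 'dirty'] (min_width=11, slack=4)
Line 4: ['moon', 'walk'] (min_width=9, slack=6)
Line 5: ['curtain', 'snow'] (min_width=12, slack=3)
Line 6: ['sleepy', 'bird'] (min_width=11, slack=4)
Line 7: ['moon', 'page'] (min_width=9, slack=6)

Answer: 4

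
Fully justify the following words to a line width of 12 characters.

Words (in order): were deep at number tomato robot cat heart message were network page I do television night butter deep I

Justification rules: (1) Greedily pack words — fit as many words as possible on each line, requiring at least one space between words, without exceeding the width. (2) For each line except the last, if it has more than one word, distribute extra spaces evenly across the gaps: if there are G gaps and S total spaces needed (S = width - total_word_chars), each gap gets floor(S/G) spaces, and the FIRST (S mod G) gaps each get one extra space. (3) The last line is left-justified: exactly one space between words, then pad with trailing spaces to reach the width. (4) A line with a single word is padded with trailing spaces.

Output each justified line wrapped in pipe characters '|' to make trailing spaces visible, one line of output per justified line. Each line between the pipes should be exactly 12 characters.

Line 1: ['were', 'deep', 'at'] (min_width=12, slack=0)
Line 2: ['number'] (min_width=6, slack=6)
Line 3: ['tomato', 'robot'] (min_width=12, slack=0)
Line 4: ['cat', 'heart'] (min_width=9, slack=3)
Line 5: ['message', 'were'] (min_width=12, slack=0)
Line 6: ['network', 'page'] (min_width=12, slack=0)
Line 7: ['I', 'do'] (min_width=4, slack=8)
Line 8: ['television'] (min_width=10, slack=2)
Line 9: ['night', 'butter'] (min_width=12, slack=0)
Line 10: ['deep', 'I'] (min_width=6, slack=6)

Answer: |were deep at|
|number      |
|tomato robot|
|cat    heart|
|message were|
|network page|
|I         do|
|television  |
|night butter|
|deep I      |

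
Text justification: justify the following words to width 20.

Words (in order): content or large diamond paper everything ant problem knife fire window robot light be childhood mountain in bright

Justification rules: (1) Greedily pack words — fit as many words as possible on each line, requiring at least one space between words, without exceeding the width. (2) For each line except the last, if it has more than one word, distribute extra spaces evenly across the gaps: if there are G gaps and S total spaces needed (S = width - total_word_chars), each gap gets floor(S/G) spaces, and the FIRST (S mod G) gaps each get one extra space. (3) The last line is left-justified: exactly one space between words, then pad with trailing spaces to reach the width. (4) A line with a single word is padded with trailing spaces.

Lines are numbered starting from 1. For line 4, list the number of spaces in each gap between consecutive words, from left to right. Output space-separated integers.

Answer: 2 2

Derivation:
Line 1: ['content', 'or', 'large'] (min_width=16, slack=4)
Line 2: ['diamond', 'paper'] (min_width=13, slack=7)
Line 3: ['everything', 'ant'] (min_width=14, slack=6)
Line 4: ['problem', 'knife', 'fire'] (min_width=18, slack=2)
Line 5: ['window', 'robot', 'light'] (min_width=18, slack=2)
Line 6: ['be', 'childhood'] (min_width=12, slack=8)
Line 7: ['mountain', 'in', 'bright'] (min_width=18, slack=2)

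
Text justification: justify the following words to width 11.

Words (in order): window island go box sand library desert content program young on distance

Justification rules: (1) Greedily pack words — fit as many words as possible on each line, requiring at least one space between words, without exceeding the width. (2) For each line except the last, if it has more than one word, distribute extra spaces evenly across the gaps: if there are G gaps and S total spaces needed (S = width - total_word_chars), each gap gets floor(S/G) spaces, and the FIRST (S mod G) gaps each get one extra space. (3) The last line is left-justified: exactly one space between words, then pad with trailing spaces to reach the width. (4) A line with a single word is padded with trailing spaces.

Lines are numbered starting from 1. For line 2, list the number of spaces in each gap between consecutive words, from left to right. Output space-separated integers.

Answer: 3

Derivation:
Line 1: ['window'] (min_width=6, slack=5)
Line 2: ['island', 'go'] (min_width=9, slack=2)
Line 3: ['box', 'sand'] (min_width=8, slack=3)
Line 4: ['library'] (min_width=7, slack=4)
Line 5: ['desert'] (min_width=6, slack=5)
Line 6: ['content'] (min_width=7, slack=4)
Line 7: ['program'] (min_width=7, slack=4)
Line 8: ['young', 'on'] (min_width=8, slack=3)
Line 9: ['distance'] (min_width=8, slack=3)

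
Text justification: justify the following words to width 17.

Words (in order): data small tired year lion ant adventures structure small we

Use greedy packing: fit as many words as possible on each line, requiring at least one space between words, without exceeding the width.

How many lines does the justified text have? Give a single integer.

Line 1: ['data', 'small', 'tired'] (min_width=16, slack=1)
Line 2: ['year', 'lion', 'ant'] (min_width=13, slack=4)
Line 3: ['adventures'] (min_width=10, slack=7)
Line 4: ['structure', 'small'] (min_width=15, slack=2)
Line 5: ['we'] (min_width=2, slack=15)
Total lines: 5

Answer: 5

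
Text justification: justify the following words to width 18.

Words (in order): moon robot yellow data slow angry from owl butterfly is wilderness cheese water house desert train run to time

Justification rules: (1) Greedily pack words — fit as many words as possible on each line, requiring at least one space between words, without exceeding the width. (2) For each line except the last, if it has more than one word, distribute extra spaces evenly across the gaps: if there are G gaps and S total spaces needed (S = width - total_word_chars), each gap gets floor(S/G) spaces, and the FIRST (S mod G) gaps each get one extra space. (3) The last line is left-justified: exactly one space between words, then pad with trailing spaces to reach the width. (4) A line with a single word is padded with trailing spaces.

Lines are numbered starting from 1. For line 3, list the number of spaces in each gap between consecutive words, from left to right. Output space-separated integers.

Line 1: ['moon', 'robot', 'yellow'] (min_width=17, slack=1)
Line 2: ['data', 'slow', 'angry'] (min_width=15, slack=3)
Line 3: ['from', 'owl', 'butterfly'] (min_width=18, slack=0)
Line 4: ['is', 'wilderness'] (min_width=13, slack=5)
Line 5: ['cheese', 'water', 'house'] (min_width=18, slack=0)
Line 6: ['desert', 'train', 'run'] (min_width=16, slack=2)
Line 7: ['to', 'time'] (min_width=7, slack=11)

Answer: 1 1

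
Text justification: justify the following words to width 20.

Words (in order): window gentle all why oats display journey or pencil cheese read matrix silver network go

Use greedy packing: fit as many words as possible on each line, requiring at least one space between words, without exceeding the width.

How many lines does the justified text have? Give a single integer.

Answer: 5

Derivation:
Line 1: ['window', 'gentle', 'all'] (min_width=17, slack=3)
Line 2: ['why', 'oats', 'display'] (min_width=16, slack=4)
Line 3: ['journey', 'or', 'pencil'] (min_width=17, slack=3)
Line 4: ['cheese', 'read', 'matrix'] (min_width=18, slack=2)
Line 5: ['silver', 'network', 'go'] (min_width=17, slack=3)
Total lines: 5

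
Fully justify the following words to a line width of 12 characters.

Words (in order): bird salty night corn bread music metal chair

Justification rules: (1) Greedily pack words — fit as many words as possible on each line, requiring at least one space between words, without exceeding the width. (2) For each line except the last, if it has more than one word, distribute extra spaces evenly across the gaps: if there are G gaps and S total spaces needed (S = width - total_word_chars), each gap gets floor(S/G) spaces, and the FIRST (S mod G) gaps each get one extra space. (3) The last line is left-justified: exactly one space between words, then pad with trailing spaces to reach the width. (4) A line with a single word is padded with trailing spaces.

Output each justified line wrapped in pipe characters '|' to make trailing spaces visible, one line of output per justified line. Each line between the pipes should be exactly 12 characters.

Line 1: ['bird', 'salty'] (min_width=10, slack=2)
Line 2: ['night', 'corn'] (min_width=10, slack=2)
Line 3: ['bread', 'music'] (min_width=11, slack=1)
Line 4: ['metal', 'chair'] (min_width=11, slack=1)

Answer: |bird   salty|
|night   corn|
|bread  music|
|metal chair |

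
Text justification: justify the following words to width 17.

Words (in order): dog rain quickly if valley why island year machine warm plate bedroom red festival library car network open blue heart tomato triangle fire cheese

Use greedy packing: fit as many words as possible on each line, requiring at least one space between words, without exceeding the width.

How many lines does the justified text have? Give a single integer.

Line 1: ['dog', 'rain', 'quickly'] (min_width=16, slack=1)
Line 2: ['if', 'valley', 'why'] (min_width=13, slack=4)
Line 3: ['island', 'year'] (min_width=11, slack=6)
Line 4: ['machine', 'warm'] (min_width=12, slack=5)
Line 5: ['plate', 'bedroom', 'red'] (min_width=17, slack=0)
Line 6: ['festival', 'library'] (min_width=16, slack=1)
Line 7: ['car', 'network', 'open'] (min_width=16, slack=1)
Line 8: ['blue', 'heart', 'tomato'] (min_width=17, slack=0)
Line 9: ['triangle', 'fire'] (min_width=13, slack=4)
Line 10: ['cheese'] (min_width=6, slack=11)
Total lines: 10

Answer: 10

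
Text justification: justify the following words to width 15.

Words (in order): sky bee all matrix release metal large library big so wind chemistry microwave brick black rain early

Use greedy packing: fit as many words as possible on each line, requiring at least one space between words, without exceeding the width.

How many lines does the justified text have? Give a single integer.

Line 1: ['sky', 'bee', 'all'] (min_width=11, slack=4)
Line 2: ['matrix', 'release'] (min_width=14, slack=1)
Line 3: ['metal', 'large'] (min_width=11, slack=4)
Line 4: ['library', 'big', 'so'] (min_width=14, slack=1)
Line 5: ['wind', 'chemistry'] (min_width=14, slack=1)
Line 6: ['microwave', 'brick'] (min_width=15, slack=0)
Line 7: ['black', 'rain'] (min_width=10, slack=5)
Line 8: ['early'] (min_width=5, slack=10)
Total lines: 8

Answer: 8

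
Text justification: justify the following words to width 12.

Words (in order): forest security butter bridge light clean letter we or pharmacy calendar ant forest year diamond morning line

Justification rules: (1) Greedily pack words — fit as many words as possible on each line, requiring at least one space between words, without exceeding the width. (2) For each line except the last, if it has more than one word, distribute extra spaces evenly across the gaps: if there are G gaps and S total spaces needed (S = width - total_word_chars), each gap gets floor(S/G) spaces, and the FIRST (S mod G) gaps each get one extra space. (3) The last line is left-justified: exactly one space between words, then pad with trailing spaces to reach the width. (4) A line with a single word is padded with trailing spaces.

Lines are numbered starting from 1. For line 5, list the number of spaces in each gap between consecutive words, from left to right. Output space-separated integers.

Line 1: ['forest'] (min_width=6, slack=6)
Line 2: ['security'] (min_width=8, slack=4)
Line 3: ['butter'] (min_width=6, slack=6)
Line 4: ['bridge', 'light'] (min_width=12, slack=0)
Line 5: ['clean', 'letter'] (min_width=12, slack=0)
Line 6: ['we', 'or'] (min_width=5, slack=7)
Line 7: ['pharmacy'] (min_width=8, slack=4)
Line 8: ['calendar', 'ant'] (min_width=12, slack=0)
Line 9: ['forest', 'year'] (min_width=11, slack=1)
Line 10: ['diamond'] (min_width=7, slack=5)
Line 11: ['morning', 'line'] (min_width=12, slack=0)

Answer: 1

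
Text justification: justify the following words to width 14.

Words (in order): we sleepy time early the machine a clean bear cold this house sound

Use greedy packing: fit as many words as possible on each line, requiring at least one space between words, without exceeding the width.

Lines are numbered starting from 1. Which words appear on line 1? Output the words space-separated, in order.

Answer: we sleepy time

Derivation:
Line 1: ['we', 'sleepy', 'time'] (min_width=14, slack=0)
Line 2: ['early', 'the'] (min_width=9, slack=5)
Line 3: ['machine', 'a'] (min_width=9, slack=5)
Line 4: ['clean', 'bear'] (min_width=10, slack=4)
Line 5: ['cold', 'this'] (min_width=9, slack=5)
Line 6: ['house', 'sound'] (min_width=11, slack=3)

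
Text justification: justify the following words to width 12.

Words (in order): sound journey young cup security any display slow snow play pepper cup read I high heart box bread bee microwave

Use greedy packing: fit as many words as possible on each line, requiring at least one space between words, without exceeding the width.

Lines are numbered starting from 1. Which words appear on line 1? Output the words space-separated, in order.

Answer: sound

Derivation:
Line 1: ['sound'] (min_width=5, slack=7)
Line 2: ['journey'] (min_width=7, slack=5)
Line 3: ['young', 'cup'] (min_width=9, slack=3)
Line 4: ['security', 'any'] (min_width=12, slack=0)
Line 5: ['display', 'slow'] (min_width=12, slack=0)
Line 6: ['snow', 'play'] (min_width=9, slack=3)
Line 7: ['pepper', 'cup'] (min_width=10, slack=2)
Line 8: ['read', 'I', 'high'] (min_width=11, slack=1)
Line 9: ['heart', 'box'] (min_width=9, slack=3)
Line 10: ['bread', 'bee'] (min_width=9, slack=3)
Line 11: ['microwave'] (min_width=9, slack=3)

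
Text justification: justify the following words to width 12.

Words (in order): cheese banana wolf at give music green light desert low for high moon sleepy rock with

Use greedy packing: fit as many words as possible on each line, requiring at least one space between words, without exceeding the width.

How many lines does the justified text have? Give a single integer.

Answer: 8

Derivation:
Line 1: ['cheese'] (min_width=6, slack=6)
Line 2: ['banana', 'wolf'] (min_width=11, slack=1)
Line 3: ['at', 'give'] (min_width=7, slack=5)
Line 4: ['music', 'green'] (min_width=11, slack=1)
Line 5: ['light', 'desert'] (min_width=12, slack=0)
Line 6: ['low', 'for', 'high'] (min_width=12, slack=0)
Line 7: ['moon', 'sleepy'] (min_width=11, slack=1)
Line 8: ['rock', 'with'] (min_width=9, slack=3)
Total lines: 8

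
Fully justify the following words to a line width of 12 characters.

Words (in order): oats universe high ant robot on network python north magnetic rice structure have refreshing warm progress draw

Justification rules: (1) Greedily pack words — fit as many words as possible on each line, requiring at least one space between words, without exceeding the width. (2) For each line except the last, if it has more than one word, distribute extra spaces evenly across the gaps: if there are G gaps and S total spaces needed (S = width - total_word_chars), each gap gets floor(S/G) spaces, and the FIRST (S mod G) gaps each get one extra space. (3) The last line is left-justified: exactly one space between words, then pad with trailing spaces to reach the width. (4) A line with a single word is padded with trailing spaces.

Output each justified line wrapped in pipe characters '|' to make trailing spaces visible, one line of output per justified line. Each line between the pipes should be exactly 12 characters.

Answer: |oats        |
|universe    |
|high     ant|
|robot     on|
|network     |
|python north|
|magnetic    |
|rice        |
|structure   |
|have        |
|refreshing  |
|warm        |
|progress    |
|draw        |

Derivation:
Line 1: ['oats'] (min_width=4, slack=8)
Line 2: ['universe'] (min_width=8, slack=4)
Line 3: ['high', 'ant'] (min_width=8, slack=4)
Line 4: ['robot', 'on'] (min_width=8, slack=4)
Line 5: ['network'] (min_width=7, slack=5)
Line 6: ['python', 'north'] (min_width=12, slack=0)
Line 7: ['magnetic'] (min_width=8, slack=4)
Line 8: ['rice'] (min_width=4, slack=8)
Line 9: ['structure'] (min_width=9, slack=3)
Line 10: ['have'] (min_width=4, slack=8)
Line 11: ['refreshing'] (min_width=10, slack=2)
Line 12: ['warm'] (min_width=4, slack=8)
Line 13: ['progress'] (min_width=8, slack=4)
Line 14: ['draw'] (min_width=4, slack=8)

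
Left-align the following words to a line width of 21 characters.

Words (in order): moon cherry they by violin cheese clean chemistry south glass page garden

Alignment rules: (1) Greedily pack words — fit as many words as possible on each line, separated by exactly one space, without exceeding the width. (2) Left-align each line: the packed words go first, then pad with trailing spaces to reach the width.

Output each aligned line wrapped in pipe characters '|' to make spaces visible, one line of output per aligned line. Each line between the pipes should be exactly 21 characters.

Answer: |moon cherry they by  |
|violin cheese clean  |
|chemistry south glass|
|page garden          |

Derivation:
Line 1: ['moon', 'cherry', 'they', 'by'] (min_width=19, slack=2)
Line 2: ['violin', 'cheese', 'clean'] (min_width=19, slack=2)
Line 3: ['chemistry', 'south', 'glass'] (min_width=21, slack=0)
Line 4: ['page', 'garden'] (min_width=11, slack=10)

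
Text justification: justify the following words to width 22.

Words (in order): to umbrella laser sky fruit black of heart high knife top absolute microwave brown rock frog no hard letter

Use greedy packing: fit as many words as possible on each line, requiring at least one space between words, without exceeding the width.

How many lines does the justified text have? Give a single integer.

Line 1: ['to', 'umbrella', 'laser', 'sky'] (min_width=21, slack=1)
Line 2: ['fruit', 'black', 'of', 'heart'] (min_width=20, slack=2)
Line 3: ['high', 'knife', 'top'] (min_width=14, slack=8)
Line 4: ['absolute', 'microwave'] (min_width=18, slack=4)
Line 5: ['brown', 'rock', 'frog', 'no'] (min_width=18, slack=4)
Line 6: ['hard', 'letter'] (min_width=11, slack=11)
Total lines: 6

Answer: 6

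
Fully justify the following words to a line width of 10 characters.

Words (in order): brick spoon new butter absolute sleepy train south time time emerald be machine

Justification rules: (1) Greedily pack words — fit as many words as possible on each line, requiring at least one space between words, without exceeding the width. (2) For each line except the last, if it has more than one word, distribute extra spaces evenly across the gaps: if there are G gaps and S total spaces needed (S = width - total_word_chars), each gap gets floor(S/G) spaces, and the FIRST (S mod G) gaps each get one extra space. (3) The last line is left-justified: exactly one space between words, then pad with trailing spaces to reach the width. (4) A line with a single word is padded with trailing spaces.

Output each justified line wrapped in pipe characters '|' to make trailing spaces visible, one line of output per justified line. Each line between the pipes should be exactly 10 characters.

Line 1: ['brick'] (min_width=5, slack=5)
Line 2: ['spoon', 'new'] (min_width=9, slack=1)
Line 3: ['butter'] (min_width=6, slack=4)
Line 4: ['absolute'] (min_width=8, slack=2)
Line 5: ['sleepy'] (min_width=6, slack=4)
Line 6: ['train'] (min_width=5, slack=5)
Line 7: ['south', 'time'] (min_width=10, slack=0)
Line 8: ['time'] (min_width=4, slack=6)
Line 9: ['emerald', 'be'] (min_width=10, slack=0)
Line 10: ['machine'] (min_width=7, slack=3)

Answer: |brick     |
|spoon  new|
|butter    |
|absolute  |
|sleepy    |
|train     |
|south time|
|time      |
|emerald be|
|machine   |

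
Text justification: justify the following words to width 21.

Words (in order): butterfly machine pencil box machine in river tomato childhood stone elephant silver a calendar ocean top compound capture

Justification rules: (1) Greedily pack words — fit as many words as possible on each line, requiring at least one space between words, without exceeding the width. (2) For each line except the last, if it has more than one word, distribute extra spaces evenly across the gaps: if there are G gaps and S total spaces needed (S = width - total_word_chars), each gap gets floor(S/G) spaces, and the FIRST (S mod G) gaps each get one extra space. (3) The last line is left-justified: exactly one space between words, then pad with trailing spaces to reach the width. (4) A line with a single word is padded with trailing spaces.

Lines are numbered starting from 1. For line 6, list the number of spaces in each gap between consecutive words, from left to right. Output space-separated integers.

Line 1: ['butterfly', 'machine'] (min_width=17, slack=4)
Line 2: ['pencil', 'box', 'machine', 'in'] (min_width=21, slack=0)
Line 3: ['river', 'tomato'] (min_width=12, slack=9)
Line 4: ['childhood', 'stone'] (min_width=15, slack=6)
Line 5: ['elephant', 'silver', 'a'] (min_width=17, slack=4)
Line 6: ['calendar', 'ocean', 'top'] (min_width=18, slack=3)
Line 7: ['compound', 'capture'] (min_width=16, slack=5)

Answer: 3 2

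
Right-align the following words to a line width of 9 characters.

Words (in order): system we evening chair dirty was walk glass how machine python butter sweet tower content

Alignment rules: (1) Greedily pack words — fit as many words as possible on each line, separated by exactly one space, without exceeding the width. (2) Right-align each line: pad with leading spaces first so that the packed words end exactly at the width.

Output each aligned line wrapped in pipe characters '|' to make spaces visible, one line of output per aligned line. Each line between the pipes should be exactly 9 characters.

Answer: |system we|
|  evening|
|    chair|
|dirty was|
|     walk|
|glass how|
|  machine|
|   python|
|   butter|
|    sweet|
|    tower|
|  content|

Derivation:
Line 1: ['system', 'we'] (min_width=9, slack=0)
Line 2: ['evening'] (min_width=7, slack=2)
Line 3: ['chair'] (min_width=5, slack=4)
Line 4: ['dirty', 'was'] (min_width=9, slack=0)
Line 5: ['walk'] (min_width=4, slack=5)
Line 6: ['glass', 'how'] (min_width=9, slack=0)
Line 7: ['machine'] (min_width=7, slack=2)
Line 8: ['python'] (min_width=6, slack=3)
Line 9: ['butter'] (min_width=6, slack=3)
Line 10: ['sweet'] (min_width=5, slack=4)
Line 11: ['tower'] (min_width=5, slack=4)
Line 12: ['content'] (min_width=7, slack=2)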